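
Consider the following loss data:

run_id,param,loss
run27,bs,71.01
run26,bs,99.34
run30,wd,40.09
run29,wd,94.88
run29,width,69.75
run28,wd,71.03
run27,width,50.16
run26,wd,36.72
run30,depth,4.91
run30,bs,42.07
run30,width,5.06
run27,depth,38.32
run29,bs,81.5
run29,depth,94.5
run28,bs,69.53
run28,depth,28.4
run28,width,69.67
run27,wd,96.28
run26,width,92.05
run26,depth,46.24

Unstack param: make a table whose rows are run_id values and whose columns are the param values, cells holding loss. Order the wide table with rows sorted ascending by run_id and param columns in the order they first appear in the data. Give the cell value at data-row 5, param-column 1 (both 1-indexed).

With rows sorted ascending by run_id, row 5 is run_id=run30. param columns in first-appearance order: bs, wd, width, depth; column 1 is bs.
Long rows with run_id=run30, param=bs: loss = 42.07.

42.07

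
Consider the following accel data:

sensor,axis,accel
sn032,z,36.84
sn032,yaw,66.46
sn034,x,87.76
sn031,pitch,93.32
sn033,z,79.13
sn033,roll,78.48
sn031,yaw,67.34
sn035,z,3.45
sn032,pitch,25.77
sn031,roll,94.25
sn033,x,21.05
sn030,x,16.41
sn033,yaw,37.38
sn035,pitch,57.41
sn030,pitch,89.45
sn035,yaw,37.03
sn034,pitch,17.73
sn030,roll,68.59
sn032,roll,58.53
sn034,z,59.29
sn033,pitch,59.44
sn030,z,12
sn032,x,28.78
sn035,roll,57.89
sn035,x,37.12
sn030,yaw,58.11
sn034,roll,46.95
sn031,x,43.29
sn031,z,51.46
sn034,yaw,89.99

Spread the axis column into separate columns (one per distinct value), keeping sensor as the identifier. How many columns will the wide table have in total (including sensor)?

1 column for sensor plus 5 distinct axis values → 6 columns.

6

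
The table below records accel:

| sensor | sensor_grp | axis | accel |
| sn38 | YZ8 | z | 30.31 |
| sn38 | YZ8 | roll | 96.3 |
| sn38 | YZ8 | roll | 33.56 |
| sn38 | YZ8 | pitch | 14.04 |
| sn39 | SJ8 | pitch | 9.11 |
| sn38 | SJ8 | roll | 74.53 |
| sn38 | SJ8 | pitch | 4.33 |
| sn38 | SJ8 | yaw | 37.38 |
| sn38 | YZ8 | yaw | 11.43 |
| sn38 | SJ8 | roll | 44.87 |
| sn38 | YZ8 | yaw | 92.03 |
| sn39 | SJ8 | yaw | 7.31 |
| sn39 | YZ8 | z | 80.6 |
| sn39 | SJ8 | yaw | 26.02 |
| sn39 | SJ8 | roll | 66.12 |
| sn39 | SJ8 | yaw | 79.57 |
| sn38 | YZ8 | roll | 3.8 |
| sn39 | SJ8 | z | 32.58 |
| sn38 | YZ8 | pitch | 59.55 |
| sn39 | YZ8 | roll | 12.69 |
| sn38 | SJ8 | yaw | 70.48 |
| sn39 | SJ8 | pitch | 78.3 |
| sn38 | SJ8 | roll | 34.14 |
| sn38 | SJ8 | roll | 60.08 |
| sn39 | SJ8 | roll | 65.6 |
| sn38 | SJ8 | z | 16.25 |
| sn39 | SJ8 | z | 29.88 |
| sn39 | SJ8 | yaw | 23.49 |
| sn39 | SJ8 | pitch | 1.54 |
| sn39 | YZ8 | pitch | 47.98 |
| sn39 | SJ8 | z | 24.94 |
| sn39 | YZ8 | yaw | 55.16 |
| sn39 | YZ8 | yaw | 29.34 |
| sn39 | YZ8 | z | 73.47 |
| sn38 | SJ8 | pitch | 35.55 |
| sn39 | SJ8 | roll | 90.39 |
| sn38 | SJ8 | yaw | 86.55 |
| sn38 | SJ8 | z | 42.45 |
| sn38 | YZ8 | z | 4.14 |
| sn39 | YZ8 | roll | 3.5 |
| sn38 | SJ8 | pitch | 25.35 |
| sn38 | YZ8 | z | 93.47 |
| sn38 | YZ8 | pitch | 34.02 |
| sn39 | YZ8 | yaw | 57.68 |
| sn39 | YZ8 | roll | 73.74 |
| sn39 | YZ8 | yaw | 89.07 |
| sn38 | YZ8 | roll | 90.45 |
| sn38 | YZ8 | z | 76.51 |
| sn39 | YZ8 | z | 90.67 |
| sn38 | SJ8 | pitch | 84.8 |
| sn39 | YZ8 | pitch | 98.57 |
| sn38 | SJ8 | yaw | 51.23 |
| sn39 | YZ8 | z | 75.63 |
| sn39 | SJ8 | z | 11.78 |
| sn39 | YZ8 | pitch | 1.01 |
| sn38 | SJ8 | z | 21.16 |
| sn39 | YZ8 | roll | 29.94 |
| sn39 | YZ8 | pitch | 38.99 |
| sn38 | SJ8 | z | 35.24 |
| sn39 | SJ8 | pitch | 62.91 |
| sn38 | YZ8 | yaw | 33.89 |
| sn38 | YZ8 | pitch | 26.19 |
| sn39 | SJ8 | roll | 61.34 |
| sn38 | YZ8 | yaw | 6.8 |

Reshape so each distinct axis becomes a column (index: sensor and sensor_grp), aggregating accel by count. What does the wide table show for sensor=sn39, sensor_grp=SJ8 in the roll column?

4

Rows with sensor=sn39, sensor_grp=SJ8 and axis=roll: accel values are 66.12, 65.6, 90.39, 61.34.
4 rows match — count = 4.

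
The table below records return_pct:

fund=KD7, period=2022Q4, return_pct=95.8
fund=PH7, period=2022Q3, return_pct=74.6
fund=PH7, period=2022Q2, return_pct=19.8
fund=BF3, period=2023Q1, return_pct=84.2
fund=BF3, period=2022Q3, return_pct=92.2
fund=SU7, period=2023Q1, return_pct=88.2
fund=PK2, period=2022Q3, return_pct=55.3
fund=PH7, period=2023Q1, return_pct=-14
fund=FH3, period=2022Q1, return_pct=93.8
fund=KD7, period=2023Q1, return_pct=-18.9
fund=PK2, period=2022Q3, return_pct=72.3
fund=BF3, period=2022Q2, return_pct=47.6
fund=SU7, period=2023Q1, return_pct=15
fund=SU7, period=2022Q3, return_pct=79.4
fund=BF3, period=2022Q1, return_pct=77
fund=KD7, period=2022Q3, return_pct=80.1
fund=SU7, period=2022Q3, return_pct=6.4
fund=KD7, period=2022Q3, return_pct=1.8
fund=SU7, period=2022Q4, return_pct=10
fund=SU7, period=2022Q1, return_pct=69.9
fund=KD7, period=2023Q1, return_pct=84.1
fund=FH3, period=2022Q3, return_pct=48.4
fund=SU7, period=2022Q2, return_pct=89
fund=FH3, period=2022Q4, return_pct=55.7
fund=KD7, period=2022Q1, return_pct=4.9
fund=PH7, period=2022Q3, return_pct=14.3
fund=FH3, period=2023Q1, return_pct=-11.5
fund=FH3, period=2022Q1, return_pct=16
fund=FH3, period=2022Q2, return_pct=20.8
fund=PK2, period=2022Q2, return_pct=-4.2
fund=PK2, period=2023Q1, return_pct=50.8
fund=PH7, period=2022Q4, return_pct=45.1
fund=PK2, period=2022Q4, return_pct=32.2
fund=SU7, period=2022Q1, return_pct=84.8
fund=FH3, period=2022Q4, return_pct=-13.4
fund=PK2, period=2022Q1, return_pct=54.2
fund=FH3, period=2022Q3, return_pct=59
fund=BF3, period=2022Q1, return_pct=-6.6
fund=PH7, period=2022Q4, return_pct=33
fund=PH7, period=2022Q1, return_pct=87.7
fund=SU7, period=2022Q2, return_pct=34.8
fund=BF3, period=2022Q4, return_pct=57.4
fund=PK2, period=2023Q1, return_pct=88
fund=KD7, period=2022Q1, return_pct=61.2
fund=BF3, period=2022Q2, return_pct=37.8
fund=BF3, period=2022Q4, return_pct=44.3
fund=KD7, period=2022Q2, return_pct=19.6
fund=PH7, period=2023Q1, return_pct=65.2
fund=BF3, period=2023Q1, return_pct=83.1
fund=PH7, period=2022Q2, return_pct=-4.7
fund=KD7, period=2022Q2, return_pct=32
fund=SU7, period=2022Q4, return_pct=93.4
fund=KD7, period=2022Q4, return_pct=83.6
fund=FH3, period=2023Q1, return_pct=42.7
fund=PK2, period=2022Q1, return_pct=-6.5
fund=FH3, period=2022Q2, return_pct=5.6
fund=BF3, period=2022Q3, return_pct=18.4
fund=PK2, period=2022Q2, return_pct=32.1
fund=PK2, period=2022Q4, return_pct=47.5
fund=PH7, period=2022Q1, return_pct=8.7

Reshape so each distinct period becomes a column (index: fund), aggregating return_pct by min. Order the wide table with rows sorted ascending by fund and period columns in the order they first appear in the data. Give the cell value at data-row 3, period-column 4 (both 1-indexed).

With rows sorted ascending by fund, row 3 is fund=KD7. period columns in first-appearance order: 2022Q4, 2022Q3, 2022Q2, 2023Q1, 2022Q1; column 4 is 2023Q1.
Long rows with fund=KD7, period=2023Q1: min(-18.9, 84.1) = -18.9.

-18.9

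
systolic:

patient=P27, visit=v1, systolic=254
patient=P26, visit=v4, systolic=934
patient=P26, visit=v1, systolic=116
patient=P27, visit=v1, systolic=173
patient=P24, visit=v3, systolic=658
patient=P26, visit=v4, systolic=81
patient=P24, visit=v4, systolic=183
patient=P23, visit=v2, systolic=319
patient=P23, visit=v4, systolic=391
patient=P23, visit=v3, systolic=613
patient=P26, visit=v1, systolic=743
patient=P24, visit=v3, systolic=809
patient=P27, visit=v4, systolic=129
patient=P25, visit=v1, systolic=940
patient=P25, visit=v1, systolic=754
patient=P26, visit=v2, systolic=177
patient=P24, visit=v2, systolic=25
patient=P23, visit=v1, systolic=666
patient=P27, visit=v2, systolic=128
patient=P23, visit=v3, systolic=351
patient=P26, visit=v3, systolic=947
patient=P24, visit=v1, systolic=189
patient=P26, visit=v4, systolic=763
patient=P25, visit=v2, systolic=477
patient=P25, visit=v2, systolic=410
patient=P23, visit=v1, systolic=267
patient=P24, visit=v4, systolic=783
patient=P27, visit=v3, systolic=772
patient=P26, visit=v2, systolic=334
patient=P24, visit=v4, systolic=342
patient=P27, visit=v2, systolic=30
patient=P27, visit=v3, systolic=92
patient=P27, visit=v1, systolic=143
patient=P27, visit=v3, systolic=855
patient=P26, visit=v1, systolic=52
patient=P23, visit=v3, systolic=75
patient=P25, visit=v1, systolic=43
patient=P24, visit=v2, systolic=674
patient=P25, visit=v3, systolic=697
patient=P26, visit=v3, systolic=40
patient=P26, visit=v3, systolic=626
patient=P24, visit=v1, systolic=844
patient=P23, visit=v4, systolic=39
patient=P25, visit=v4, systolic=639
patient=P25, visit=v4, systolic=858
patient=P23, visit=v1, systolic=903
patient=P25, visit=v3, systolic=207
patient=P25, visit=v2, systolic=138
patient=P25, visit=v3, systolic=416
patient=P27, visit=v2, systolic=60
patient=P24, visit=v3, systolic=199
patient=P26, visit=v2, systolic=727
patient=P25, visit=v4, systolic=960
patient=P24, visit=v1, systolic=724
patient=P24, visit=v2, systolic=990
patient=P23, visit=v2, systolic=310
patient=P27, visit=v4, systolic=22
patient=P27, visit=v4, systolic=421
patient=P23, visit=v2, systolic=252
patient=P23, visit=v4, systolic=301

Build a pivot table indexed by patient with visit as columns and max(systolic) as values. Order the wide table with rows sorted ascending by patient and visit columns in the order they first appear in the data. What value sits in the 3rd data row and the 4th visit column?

477

With rows sorted ascending by patient, row 3 is patient=P25. visit columns in first-appearance order: v1, v4, v3, v2; column 4 is v2.
Long rows with patient=P25, visit=v2: max(477, 410, 138) = 477.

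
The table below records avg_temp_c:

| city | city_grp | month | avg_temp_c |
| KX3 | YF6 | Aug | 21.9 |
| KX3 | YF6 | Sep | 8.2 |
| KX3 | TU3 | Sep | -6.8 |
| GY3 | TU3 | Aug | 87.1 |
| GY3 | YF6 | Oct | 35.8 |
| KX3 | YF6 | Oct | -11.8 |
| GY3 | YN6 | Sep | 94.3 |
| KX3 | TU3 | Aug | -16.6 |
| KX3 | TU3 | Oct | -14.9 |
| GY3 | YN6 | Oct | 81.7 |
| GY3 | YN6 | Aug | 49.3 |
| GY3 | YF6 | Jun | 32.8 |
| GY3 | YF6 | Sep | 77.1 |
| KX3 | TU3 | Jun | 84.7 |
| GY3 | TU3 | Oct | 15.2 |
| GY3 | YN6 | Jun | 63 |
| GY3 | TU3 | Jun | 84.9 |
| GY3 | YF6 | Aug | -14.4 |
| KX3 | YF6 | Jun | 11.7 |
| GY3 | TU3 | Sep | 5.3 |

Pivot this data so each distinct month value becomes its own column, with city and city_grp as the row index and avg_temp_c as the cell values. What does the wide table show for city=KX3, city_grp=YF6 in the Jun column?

11.7

Wide layout: rows indexed by city and city_grp, columns are the 4 distinct month values (Aug, Sep, Oct, Jun).
Cell (city=KX3, city_grp=YF6, month=Jun) draws from the long row where city=KX3, city_grp=YF6 and month=Jun, which has avg_temp_c=11.7.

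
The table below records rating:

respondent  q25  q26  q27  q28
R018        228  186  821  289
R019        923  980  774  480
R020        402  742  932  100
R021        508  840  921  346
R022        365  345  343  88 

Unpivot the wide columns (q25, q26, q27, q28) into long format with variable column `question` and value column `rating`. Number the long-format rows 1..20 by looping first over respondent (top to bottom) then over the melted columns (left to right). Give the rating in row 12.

20 rows total (5 × 4). Row 12: index ⌊(12-1)/4⌋ = 2 into respondent → R020; (12-1) mod 4 = 3 into the melted columns → q28.
So row 12 is (R020, q28, 100); rating = 100.

100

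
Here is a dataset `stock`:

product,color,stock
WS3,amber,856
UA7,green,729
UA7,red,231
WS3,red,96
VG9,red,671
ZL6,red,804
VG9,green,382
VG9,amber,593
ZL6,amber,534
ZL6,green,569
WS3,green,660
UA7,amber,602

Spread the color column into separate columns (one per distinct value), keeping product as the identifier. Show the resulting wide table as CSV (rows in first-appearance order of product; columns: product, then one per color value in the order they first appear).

product,amber,green,red
WS3,856,660,96
UA7,602,729,231
VG9,593,382,671
ZL6,534,569,804

Columns: product plus the 3 distinct color values (amber, green, red).
For example, row WS3 column amber takes stock=856 from the long row (WS3, amber).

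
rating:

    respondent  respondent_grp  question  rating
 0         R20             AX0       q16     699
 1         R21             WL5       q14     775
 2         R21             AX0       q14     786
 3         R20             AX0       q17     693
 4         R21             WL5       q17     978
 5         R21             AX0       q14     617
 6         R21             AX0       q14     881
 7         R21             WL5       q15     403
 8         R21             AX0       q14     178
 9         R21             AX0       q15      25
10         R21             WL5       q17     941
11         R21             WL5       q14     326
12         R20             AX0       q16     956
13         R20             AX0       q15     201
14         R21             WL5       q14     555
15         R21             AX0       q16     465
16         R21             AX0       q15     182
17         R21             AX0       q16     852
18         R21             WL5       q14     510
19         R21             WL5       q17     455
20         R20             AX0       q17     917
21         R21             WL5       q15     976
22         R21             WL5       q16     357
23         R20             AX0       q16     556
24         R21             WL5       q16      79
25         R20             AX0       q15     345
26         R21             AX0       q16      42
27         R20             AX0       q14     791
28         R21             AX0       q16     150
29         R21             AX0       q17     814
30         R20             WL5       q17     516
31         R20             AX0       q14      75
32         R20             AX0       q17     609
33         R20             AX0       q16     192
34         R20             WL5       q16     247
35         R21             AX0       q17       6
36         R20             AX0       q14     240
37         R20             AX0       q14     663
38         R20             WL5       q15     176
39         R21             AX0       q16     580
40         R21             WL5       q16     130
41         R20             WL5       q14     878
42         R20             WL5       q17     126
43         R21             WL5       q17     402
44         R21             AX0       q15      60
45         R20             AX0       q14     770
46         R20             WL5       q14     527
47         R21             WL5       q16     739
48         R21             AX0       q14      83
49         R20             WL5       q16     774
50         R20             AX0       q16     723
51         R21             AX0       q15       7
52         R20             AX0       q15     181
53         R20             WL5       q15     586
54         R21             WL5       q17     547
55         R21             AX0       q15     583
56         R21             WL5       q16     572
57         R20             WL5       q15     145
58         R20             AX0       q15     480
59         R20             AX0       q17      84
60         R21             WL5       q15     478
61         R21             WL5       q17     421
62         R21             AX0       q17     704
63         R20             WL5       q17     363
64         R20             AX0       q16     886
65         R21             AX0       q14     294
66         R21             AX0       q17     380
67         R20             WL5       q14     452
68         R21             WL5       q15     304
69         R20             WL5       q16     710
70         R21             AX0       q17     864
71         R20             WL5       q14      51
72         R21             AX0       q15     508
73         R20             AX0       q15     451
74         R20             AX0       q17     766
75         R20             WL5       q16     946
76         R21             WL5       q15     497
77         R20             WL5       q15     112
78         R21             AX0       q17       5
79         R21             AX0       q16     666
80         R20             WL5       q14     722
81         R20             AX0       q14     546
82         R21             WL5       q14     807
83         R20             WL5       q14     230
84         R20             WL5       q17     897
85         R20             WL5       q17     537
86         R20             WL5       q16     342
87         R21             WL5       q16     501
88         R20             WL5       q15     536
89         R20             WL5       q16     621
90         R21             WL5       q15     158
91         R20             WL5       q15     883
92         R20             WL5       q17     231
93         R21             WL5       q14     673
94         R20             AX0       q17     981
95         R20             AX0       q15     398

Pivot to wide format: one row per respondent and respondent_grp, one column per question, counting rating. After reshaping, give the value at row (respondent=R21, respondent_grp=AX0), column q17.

6

Rows with respondent=R21, respondent_grp=AX0 and question=q17: rating values are 814, 6, 704, 380, 864, 5.
6 rows match — count = 6.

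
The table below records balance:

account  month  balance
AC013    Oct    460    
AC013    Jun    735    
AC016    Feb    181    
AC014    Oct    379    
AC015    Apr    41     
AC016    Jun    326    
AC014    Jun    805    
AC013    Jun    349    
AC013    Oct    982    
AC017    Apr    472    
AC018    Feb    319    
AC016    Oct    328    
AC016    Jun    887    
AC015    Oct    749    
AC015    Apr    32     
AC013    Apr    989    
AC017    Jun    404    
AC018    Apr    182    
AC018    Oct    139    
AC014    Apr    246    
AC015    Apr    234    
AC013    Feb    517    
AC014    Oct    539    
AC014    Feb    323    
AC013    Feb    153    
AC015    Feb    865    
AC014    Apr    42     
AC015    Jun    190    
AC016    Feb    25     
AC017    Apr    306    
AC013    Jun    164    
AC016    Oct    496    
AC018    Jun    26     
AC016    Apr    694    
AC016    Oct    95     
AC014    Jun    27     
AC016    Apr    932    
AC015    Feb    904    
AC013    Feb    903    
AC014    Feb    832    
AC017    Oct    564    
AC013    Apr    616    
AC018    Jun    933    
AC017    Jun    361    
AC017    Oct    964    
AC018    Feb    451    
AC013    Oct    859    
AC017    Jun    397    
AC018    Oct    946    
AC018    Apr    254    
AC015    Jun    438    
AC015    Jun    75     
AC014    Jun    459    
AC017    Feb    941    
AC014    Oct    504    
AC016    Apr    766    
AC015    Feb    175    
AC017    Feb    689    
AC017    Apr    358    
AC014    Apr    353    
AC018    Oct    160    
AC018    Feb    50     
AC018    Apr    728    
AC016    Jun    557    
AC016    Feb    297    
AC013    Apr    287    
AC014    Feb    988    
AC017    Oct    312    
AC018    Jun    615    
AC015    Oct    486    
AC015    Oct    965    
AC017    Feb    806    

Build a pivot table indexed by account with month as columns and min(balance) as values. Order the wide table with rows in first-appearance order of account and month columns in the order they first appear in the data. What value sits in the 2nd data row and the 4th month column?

With rows in first-appearance order of account, row 2 is account=AC016. month columns in first-appearance order: Oct, Jun, Feb, Apr; column 4 is Apr.
Long rows with account=AC016, month=Apr: min(694, 932, 766) = 694.

694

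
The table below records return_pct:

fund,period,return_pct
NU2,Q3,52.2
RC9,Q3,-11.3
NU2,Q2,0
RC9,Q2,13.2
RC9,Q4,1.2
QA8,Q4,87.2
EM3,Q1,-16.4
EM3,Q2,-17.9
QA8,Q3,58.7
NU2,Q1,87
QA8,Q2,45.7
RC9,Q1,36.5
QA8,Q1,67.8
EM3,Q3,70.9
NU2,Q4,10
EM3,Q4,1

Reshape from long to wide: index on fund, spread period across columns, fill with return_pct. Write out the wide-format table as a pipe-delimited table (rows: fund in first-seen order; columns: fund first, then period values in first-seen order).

Columns: fund plus the 4 distinct period values (Q3, Q2, Q4, Q1).
For example, row NU2 column Q3 takes return_pct=52.2 from the long row (NU2, Q3).

| fund | Q3 | Q2 | Q4 | Q1 |
| NU2 | 52.2 | 0 | 10 | 87 |
| RC9 | -11.3 | 13.2 | 1.2 | 36.5 |
| QA8 | 58.7 | 45.7 | 87.2 | 67.8 |
| EM3 | 70.9 | -17.9 | 1 | -16.4 |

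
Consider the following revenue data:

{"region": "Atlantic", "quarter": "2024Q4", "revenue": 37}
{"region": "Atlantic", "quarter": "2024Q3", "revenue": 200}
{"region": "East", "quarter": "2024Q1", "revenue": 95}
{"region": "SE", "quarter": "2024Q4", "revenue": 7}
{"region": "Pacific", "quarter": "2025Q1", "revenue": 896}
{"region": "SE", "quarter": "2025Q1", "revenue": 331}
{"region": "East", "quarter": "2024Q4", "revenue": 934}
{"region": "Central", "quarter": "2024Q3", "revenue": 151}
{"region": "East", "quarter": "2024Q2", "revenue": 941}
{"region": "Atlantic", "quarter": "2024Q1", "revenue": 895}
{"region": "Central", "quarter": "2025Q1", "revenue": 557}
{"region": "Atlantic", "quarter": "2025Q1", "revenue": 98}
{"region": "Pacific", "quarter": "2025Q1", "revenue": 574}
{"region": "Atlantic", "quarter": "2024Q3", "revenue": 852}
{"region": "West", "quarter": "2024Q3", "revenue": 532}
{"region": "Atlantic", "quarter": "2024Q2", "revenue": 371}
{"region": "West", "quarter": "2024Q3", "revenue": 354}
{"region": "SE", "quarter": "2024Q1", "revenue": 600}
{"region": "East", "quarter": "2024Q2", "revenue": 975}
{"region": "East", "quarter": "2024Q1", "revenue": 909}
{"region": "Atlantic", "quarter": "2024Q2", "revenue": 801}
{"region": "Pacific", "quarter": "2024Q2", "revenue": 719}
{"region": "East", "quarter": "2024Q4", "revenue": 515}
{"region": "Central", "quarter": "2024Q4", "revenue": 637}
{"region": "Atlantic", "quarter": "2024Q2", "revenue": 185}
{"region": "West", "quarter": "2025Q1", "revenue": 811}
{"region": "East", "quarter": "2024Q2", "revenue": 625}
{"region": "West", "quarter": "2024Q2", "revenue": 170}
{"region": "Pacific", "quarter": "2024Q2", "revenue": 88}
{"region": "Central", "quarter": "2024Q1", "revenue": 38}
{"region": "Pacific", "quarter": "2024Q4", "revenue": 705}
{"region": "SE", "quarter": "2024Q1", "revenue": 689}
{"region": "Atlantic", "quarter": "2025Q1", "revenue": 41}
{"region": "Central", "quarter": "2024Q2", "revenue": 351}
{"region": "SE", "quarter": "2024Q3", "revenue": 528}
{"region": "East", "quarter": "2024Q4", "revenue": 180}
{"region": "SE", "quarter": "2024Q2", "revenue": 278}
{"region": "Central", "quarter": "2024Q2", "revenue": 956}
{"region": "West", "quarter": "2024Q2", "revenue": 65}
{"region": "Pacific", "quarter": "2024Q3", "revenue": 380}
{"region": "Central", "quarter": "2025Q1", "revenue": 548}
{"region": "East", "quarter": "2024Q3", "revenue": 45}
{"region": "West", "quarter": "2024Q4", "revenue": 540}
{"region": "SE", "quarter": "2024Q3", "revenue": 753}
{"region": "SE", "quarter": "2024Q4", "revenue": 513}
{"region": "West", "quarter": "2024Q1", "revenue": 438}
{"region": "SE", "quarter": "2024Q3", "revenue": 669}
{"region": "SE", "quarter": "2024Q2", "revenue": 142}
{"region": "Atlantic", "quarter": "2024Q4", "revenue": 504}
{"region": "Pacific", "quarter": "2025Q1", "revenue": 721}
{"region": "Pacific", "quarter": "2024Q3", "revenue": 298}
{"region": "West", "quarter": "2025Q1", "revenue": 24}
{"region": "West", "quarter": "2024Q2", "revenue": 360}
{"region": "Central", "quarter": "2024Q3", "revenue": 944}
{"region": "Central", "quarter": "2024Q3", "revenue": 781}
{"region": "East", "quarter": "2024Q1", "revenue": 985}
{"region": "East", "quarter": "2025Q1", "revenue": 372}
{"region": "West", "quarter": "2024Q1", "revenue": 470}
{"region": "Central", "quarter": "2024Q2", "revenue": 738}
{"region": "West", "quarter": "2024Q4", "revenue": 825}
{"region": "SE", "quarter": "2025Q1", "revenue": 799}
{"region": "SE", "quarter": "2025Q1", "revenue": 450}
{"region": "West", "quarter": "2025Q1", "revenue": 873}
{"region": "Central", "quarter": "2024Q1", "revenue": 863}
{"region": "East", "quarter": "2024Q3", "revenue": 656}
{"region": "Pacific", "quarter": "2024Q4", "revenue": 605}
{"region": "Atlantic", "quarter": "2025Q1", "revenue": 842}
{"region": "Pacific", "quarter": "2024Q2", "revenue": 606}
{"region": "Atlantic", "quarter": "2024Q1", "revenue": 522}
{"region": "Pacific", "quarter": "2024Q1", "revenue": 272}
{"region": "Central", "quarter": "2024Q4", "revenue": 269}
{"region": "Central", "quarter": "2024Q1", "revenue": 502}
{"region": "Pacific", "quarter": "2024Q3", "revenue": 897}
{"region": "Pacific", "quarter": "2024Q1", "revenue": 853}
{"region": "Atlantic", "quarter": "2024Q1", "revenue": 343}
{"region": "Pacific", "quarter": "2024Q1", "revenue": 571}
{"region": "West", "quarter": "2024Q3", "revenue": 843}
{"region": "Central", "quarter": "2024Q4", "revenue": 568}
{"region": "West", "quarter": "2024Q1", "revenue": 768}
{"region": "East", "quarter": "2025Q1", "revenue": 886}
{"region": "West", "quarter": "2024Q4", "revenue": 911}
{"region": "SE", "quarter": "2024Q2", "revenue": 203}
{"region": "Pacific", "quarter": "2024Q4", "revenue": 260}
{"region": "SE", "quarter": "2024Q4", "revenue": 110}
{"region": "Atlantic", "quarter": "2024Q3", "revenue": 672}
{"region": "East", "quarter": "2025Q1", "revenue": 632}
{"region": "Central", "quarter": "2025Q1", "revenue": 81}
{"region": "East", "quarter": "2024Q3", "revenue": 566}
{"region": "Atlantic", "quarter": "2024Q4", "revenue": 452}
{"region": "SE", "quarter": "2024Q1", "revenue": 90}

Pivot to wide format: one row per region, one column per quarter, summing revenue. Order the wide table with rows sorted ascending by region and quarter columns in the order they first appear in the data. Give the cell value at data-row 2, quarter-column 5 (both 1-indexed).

2045

With rows sorted ascending by region, row 2 is region=Central. quarter columns in first-appearance order: 2024Q4, 2024Q3, 2024Q1, 2025Q1, 2024Q2; column 5 is 2024Q2.
Long rows with region=Central, quarter=2024Q2: 351 + 956 + 738 = 2045.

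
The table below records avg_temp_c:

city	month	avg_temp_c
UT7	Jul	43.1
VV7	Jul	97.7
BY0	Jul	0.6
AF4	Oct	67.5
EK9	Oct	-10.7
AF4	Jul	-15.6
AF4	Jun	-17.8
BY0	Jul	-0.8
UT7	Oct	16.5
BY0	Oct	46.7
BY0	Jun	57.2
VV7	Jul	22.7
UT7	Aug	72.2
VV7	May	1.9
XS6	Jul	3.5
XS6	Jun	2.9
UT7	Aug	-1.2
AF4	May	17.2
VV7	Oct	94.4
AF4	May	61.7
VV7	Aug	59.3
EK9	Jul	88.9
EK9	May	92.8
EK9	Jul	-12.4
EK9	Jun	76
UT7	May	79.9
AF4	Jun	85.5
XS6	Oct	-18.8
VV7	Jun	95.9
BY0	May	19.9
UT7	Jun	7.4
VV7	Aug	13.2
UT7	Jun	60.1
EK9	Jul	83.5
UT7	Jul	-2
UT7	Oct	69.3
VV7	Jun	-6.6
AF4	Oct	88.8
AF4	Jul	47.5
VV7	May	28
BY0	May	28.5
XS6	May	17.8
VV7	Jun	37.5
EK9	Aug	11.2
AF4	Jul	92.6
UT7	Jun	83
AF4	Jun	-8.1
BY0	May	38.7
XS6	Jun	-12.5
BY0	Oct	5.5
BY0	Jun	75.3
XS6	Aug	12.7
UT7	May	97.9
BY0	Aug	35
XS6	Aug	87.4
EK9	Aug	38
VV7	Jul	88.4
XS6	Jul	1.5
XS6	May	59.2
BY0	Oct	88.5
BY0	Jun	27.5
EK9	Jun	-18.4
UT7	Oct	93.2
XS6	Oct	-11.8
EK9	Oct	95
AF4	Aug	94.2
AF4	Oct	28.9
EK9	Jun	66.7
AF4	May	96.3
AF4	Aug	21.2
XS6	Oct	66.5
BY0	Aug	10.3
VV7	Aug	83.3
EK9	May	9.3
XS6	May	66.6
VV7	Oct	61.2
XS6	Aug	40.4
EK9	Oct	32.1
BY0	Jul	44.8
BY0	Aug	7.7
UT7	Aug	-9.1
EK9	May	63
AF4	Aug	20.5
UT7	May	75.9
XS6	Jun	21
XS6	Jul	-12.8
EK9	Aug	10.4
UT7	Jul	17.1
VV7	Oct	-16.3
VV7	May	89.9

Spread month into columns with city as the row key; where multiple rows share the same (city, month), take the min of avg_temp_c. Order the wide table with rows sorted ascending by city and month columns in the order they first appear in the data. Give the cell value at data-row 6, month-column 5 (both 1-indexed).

With rows sorted ascending by city, row 6 is city=XS6. month columns in first-appearance order: Jul, Oct, Jun, Aug, May; column 5 is May.
Long rows with city=XS6, month=May: min(17.8, 59.2, 66.6) = 17.8.

17.8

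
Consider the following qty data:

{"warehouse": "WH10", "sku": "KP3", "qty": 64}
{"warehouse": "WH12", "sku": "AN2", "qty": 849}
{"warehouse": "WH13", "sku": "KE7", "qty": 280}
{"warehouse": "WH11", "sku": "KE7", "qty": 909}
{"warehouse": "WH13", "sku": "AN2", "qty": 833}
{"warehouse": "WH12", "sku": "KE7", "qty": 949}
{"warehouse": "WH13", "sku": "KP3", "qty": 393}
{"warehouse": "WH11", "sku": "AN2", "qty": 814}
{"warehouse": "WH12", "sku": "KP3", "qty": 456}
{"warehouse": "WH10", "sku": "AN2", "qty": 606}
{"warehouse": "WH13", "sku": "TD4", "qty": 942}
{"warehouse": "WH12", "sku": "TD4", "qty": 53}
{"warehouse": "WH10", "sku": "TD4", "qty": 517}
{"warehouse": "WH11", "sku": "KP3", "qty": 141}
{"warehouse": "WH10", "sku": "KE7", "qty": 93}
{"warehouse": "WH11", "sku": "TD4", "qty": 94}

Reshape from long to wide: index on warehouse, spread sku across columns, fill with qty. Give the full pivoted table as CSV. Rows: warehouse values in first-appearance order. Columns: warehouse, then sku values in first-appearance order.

Columns: warehouse plus the 4 distinct sku values (KP3, AN2, KE7, TD4).
For example, row WH10 column KP3 takes qty=64 from the long row (WH10, KP3).

warehouse,KP3,AN2,KE7,TD4
WH10,64,606,93,517
WH12,456,849,949,53
WH13,393,833,280,942
WH11,141,814,909,94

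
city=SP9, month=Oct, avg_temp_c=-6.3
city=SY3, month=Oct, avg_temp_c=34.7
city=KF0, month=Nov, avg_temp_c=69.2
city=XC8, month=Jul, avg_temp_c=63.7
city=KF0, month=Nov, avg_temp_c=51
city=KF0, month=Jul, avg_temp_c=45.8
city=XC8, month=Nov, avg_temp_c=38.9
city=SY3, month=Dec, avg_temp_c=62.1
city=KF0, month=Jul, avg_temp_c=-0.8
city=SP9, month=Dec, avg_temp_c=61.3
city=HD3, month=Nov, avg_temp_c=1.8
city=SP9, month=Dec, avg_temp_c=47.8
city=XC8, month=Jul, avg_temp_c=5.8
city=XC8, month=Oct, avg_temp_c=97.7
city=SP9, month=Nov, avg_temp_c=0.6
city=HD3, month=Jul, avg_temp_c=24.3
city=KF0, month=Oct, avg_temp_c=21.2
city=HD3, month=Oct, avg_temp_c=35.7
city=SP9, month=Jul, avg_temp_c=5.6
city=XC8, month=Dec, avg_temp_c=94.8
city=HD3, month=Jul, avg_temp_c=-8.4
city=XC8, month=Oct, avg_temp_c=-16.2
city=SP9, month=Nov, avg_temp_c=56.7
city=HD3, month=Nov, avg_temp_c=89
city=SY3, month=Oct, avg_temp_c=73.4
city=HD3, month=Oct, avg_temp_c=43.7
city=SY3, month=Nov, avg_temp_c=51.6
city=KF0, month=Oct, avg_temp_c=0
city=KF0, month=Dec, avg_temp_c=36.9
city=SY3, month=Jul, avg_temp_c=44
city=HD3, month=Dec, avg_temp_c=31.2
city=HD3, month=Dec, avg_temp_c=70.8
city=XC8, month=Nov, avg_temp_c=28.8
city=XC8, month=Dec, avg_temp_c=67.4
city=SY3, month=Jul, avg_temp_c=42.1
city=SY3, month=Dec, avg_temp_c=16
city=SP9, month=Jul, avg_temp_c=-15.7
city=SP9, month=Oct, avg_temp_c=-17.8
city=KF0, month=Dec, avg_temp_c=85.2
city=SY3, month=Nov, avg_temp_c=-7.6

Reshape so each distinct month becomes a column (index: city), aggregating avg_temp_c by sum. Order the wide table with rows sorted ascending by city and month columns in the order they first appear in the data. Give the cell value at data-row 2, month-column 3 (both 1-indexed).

With rows sorted ascending by city, row 2 is city=KF0. month columns in first-appearance order: Oct, Nov, Jul, Dec; column 3 is Jul.
Long rows with city=KF0, month=Jul: 45.8 + -0.8 = 45.

45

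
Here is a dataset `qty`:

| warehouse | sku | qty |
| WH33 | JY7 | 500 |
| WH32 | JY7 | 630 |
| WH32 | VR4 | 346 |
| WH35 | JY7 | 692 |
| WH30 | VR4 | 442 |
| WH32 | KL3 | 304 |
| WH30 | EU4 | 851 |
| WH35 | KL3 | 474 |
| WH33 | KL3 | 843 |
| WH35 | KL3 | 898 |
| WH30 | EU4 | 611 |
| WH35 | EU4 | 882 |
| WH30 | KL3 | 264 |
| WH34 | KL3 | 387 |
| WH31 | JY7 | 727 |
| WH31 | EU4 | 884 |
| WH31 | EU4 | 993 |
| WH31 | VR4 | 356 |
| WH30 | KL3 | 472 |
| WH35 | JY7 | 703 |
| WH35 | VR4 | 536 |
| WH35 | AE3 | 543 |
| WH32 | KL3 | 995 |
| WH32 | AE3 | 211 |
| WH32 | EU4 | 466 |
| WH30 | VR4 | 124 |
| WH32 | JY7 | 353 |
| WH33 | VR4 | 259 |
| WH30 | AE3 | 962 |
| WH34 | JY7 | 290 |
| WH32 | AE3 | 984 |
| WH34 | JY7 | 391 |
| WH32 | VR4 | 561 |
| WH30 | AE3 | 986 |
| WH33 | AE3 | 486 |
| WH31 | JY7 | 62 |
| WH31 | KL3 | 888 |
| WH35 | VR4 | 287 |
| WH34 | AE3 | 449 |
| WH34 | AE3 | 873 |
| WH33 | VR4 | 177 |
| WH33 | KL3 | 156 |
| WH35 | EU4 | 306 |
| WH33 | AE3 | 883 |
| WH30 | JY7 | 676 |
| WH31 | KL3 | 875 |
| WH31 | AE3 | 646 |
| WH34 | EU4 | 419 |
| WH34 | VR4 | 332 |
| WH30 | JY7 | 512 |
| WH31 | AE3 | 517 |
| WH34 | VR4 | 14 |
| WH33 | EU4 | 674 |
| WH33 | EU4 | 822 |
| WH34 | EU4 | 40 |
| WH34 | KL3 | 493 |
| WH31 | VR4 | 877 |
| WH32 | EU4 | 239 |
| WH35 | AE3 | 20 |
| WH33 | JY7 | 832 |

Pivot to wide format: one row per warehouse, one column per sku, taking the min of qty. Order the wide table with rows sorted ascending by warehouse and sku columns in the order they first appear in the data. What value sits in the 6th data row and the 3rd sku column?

474

With rows sorted ascending by warehouse, row 6 is warehouse=WH35. sku columns in first-appearance order: JY7, VR4, KL3, EU4, AE3; column 3 is KL3.
Long rows with warehouse=WH35, sku=KL3: min(474, 898) = 474.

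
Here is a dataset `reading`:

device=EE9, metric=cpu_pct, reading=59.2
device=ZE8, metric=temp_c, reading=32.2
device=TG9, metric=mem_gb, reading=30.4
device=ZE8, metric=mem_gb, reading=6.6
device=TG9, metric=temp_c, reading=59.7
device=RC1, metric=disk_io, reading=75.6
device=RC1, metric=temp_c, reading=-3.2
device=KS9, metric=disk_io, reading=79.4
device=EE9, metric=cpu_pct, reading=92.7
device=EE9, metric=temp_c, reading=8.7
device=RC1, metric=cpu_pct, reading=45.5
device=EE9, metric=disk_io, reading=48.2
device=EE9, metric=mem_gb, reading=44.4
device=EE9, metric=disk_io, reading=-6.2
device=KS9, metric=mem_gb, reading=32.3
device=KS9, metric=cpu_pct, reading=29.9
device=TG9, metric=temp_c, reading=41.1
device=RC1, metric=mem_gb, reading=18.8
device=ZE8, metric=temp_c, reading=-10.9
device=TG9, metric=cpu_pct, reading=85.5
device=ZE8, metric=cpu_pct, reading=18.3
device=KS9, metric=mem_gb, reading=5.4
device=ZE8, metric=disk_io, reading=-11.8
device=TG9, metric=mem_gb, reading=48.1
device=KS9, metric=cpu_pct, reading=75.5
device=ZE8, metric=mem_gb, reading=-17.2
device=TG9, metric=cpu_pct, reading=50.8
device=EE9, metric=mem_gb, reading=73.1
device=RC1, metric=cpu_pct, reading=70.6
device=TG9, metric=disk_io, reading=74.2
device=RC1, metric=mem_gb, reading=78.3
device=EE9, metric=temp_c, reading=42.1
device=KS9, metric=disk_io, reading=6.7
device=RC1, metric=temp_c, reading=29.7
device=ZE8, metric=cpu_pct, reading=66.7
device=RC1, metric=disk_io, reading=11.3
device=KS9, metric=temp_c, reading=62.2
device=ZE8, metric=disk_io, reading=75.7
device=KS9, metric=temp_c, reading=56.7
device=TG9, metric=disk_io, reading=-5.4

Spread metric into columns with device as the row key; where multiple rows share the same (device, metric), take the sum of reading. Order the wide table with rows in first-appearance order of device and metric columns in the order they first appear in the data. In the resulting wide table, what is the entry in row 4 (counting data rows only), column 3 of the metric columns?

97.1

With rows in first-appearance order of device, row 4 is device=RC1. metric columns in first-appearance order: cpu_pct, temp_c, mem_gb, disk_io; column 3 is mem_gb.
Long rows with device=RC1, metric=mem_gb: 18.8 + 78.3 = 97.1.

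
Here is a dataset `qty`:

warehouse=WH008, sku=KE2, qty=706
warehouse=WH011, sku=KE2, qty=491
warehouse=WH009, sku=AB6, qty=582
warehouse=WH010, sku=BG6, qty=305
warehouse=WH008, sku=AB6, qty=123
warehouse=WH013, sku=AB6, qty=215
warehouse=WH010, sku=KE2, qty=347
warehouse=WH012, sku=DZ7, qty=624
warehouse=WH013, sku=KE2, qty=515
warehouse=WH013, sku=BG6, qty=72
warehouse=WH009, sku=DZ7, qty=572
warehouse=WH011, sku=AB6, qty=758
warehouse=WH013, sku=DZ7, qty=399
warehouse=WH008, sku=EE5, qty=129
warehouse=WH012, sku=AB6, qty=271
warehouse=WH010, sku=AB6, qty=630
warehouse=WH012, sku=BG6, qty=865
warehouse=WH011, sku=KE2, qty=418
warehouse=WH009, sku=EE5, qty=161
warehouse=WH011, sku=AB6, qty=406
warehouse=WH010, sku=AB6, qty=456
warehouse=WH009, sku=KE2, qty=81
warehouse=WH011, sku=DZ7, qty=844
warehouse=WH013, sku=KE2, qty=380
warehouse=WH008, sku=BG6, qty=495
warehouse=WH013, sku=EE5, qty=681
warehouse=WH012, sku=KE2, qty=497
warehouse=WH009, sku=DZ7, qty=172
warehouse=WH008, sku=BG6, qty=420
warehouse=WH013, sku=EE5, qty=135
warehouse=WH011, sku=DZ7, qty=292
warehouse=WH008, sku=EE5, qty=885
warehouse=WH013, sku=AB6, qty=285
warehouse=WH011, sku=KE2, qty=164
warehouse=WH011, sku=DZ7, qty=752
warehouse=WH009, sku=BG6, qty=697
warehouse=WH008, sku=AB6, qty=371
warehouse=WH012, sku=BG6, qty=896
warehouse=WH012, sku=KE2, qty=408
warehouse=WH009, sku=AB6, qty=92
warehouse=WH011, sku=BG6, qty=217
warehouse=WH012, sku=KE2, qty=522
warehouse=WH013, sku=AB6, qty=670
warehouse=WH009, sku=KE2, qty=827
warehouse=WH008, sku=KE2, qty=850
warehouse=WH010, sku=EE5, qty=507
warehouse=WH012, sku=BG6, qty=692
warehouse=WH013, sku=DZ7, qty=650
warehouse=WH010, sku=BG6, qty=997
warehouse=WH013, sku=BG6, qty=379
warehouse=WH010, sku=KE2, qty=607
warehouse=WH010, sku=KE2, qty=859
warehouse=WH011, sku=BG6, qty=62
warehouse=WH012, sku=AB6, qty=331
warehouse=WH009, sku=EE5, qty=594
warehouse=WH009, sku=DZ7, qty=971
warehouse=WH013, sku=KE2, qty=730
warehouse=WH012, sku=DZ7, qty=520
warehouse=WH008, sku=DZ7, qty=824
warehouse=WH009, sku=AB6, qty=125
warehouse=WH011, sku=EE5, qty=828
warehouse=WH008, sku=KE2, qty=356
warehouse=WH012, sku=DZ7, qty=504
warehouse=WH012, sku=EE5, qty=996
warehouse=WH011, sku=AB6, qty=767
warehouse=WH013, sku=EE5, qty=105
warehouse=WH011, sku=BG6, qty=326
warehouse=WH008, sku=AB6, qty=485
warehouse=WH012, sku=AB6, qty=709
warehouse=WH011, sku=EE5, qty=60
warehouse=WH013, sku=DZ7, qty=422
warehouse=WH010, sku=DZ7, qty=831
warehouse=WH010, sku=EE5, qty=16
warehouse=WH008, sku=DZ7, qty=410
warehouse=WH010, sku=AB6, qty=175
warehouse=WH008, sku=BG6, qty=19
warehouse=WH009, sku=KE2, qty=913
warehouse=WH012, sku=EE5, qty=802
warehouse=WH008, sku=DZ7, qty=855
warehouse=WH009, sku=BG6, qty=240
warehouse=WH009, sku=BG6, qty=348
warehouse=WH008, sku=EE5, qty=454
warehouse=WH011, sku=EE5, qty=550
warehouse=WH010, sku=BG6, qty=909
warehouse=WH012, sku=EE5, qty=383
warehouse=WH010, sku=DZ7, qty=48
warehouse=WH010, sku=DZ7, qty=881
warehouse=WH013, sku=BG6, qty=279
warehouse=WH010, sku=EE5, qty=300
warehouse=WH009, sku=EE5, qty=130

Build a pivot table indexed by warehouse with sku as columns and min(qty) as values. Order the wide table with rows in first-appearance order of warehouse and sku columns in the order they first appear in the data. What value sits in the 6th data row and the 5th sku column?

With rows in first-appearance order of warehouse, row 6 is warehouse=WH012. sku columns in first-appearance order: KE2, AB6, BG6, DZ7, EE5; column 5 is EE5.
Long rows with warehouse=WH012, sku=EE5: min(996, 802, 383) = 383.

383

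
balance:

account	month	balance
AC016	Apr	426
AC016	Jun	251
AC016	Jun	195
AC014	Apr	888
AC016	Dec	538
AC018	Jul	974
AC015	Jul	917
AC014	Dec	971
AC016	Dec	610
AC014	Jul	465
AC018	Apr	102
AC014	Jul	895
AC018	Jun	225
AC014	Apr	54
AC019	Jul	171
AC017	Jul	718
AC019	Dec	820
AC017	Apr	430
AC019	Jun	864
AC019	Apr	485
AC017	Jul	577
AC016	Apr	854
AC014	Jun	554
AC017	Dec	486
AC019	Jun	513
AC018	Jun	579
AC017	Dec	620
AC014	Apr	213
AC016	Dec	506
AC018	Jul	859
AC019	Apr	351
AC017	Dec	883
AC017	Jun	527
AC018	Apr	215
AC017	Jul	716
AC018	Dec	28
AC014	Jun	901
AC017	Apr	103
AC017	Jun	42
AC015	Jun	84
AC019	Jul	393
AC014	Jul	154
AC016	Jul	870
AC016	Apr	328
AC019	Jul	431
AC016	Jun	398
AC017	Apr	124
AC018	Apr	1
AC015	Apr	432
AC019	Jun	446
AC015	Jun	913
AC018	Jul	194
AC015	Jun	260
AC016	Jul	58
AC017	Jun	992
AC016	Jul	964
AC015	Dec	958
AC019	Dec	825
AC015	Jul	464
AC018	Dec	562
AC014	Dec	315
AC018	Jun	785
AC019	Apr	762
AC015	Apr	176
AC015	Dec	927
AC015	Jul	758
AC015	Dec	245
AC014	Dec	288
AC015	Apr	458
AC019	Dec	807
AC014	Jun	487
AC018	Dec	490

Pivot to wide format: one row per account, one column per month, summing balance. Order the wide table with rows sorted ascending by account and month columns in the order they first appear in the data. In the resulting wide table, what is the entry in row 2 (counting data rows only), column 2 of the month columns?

1257

With rows sorted ascending by account, row 2 is account=AC015. month columns in first-appearance order: Apr, Jun, Dec, Jul; column 2 is Jun.
Long rows with account=AC015, month=Jun: 84 + 913 + 260 = 1257.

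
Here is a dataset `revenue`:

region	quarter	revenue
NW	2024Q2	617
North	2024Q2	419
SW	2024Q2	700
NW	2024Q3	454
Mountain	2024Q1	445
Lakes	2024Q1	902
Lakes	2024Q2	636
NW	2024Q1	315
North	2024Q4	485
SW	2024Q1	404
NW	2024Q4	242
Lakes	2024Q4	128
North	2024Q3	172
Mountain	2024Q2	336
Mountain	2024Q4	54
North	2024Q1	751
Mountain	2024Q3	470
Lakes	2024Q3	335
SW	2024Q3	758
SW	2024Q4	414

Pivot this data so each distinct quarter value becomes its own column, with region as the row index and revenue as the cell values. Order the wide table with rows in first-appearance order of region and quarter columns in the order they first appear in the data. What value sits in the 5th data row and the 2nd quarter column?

335

With rows in first-appearance order of region, row 5 is region=Lakes. quarter columns in first-appearance order: 2024Q2, 2024Q3, 2024Q1, 2024Q4; column 2 is 2024Q3.
Long rows with region=Lakes, quarter=2024Q3: revenue = 335.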